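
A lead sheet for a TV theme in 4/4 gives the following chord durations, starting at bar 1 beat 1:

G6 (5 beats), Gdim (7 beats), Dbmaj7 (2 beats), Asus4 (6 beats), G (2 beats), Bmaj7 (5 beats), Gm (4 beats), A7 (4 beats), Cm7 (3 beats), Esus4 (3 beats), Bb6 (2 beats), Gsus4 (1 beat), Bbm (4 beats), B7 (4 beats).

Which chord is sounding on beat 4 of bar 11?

Beat 4 of bar 11 is beat (11−1)×4 + 4 = 44 overall.
Running totals: G6 ends at 5, Gdim ends at 12, Dbmaj7 ends at 14, Asus4 ends at 20, G ends at 22, Bmaj7 ends at 27, Gm ends at 31, A7 ends at 35, Cm7 ends at 38, Esus4 ends at 41, Bb6 ends at 43, Gsus4 ends at 44.
Beat 44 falls within Gsus4.

Gsus4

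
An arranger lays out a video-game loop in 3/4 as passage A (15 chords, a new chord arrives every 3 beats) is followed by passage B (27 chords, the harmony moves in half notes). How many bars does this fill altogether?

A: 15 × 3 = 45 beats = 15 bars.
B: 27 × 2 = 54 beats = 18 bars.
Total: 15 + 18 = 33 bars.

33 bars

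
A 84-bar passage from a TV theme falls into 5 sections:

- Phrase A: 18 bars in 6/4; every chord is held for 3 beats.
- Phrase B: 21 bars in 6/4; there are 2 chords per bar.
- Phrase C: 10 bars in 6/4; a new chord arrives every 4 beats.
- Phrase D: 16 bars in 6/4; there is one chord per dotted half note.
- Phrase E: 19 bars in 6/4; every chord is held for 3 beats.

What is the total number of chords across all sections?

A: 18 bars × 6 beats = 108 beats; 3 beats/chord → 36 chords.
B: 21 bars × 6 beats = 126 beats; 3 beats/chord → 42 chords.
C: 10 bars × 6 beats = 60 beats; 4 beats/chord → 15 chords.
D: 16 bars × 6 beats = 96 beats; 3 beats/chord → 32 chords.
E: 19 bars × 6 beats = 114 beats; 3 beats/chord → 38 chords.
Total: 36 + 42 + 15 + 32 + 38 = 163.

163 chords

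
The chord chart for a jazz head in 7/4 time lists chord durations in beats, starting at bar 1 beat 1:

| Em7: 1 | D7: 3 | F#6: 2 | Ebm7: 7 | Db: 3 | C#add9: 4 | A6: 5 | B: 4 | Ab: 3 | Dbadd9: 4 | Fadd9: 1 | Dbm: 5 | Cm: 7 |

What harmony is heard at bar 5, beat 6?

Beat 6 of bar 5 is beat (5−1)×7 + 6 = 34 overall.
Running totals: Em7 ends at 1, D7 ends at 4, F#6 ends at 6, Ebm7 ends at 13, Db ends at 16, C#add9 ends at 20, A6 ends at 25, B ends at 29, Ab ends at 32, Dbadd9 ends at 36.
Beat 34 falls within Dbadd9.

Dbadd9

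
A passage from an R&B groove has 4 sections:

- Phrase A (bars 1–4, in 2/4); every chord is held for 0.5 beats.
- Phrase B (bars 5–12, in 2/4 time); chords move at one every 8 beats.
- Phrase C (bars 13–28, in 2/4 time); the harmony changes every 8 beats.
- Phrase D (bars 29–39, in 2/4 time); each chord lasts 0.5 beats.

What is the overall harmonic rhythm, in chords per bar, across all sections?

A: 4 bars of 2 beats is 8 beats; at 0.5 beats each that's 16 chords.
B: 8 bars of 2 beats is 16 beats; at 8 beats each that's 2 chords.
C: 16 bars of 2 beats is 32 beats; at 8 beats each that's 4 chords.
D: 11 bars of 2 beats is 22 beats; at 0.5 beats each that's 44 chords.
Overall: 66 chords over 39 bars → 66/39 = 22/13 chords per bar.

22/13 chords per bar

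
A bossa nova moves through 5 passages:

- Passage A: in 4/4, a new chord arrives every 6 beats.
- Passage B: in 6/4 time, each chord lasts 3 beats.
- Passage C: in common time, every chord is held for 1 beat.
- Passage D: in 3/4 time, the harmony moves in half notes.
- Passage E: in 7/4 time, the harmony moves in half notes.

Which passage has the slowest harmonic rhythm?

Passage A

A: 4/6 = 2/3 chords/bar.
B: 6/3 = 2 chords/bar.
C: 4/1 = 4 chords/bar.
D: 3/2 = 1.5 chords/bar.
E: 7/2 = 3.5 chords/bar.
Slowest is A at 2/3 chords/bar.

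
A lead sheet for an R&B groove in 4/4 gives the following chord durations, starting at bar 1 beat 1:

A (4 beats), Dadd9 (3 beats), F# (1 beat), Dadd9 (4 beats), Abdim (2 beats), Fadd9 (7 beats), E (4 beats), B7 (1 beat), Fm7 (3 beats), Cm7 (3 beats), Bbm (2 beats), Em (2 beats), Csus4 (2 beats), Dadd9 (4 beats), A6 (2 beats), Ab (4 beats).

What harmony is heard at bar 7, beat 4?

Fm7

Beat 4 of bar 7 is beat (7−1)×4 + 4 = 28 overall.
Running totals: A ends at 4, Dadd9 ends at 7, F# ends at 8, Dadd9 ends at 12, Abdim ends at 14, Fadd9 ends at 21, E ends at 25, B7 ends at 26, Fm7 ends at 29.
Beat 28 falls within Fm7.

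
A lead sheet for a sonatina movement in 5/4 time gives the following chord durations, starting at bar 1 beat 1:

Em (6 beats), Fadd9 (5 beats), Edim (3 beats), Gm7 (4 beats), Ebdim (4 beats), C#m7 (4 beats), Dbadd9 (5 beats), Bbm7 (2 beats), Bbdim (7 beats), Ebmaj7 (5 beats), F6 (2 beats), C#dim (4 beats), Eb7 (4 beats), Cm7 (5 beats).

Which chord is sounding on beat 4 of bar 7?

Beat 4 of bar 7 is beat (7−1)×5 + 4 = 34 overall.
Running totals: Em ends at 6, Fadd9 ends at 11, Edim ends at 14, Gm7 ends at 18, Ebdim ends at 22, C#m7 ends at 26, Dbadd9 ends at 31, Bbm7 ends at 33, Bbdim ends at 40.
Beat 34 falls within Bbdim.

Bbdim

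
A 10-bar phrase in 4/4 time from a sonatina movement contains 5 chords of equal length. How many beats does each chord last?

8 beats

10 bars × 4 beats/bar = 40 beats total.
40 beats ÷ 5 chords = 8 beats per chord.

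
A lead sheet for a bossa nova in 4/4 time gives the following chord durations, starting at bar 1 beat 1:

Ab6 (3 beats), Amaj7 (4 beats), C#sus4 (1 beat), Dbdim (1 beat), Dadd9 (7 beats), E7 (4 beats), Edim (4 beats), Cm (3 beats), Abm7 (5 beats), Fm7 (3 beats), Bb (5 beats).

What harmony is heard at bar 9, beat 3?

Beat 3 of bar 9 is beat (9−1)×4 + 3 = 35 overall.
Running totals: Ab6 ends at 3, Amaj7 ends at 7, C#sus4 ends at 8, Dbdim ends at 9, Dadd9 ends at 16, E7 ends at 20, Edim ends at 24, Cm ends at 27, Abm7 ends at 32, Fm7 ends at 35.
Beat 35 falls within Fm7.

Fm7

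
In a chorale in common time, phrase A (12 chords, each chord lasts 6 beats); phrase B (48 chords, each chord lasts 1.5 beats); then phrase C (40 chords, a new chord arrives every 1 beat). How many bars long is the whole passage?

46 bars

A: 12 × 6 = 72 beats = 18 bars.
B: 48 × 1.5 = 72 beats = 18 bars.
C: 40 × 1 = 40 beats = 10 bars.
Total: 18 + 18 + 10 = 46 bars.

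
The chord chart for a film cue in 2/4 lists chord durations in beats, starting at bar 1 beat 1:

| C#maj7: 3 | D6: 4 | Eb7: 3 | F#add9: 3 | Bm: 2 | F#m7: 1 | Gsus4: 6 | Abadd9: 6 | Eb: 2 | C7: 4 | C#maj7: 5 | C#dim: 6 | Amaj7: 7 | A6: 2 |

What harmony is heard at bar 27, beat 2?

A6

Beat 2 of bar 27 is beat (27−1)×2 + 2 = 54 overall.
Running totals: C#maj7 ends at 3, D6 ends at 7, Eb7 ends at 10, F#add9 ends at 13, Bm ends at 15, F#m7 ends at 16, Gsus4 ends at 22, Abadd9 ends at 28, Eb ends at 30, C7 ends at 34, C#maj7 ends at 39, C#dim ends at 45, Amaj7 ends at 52, A6 ends at 54.
Beat 54 falls within A6.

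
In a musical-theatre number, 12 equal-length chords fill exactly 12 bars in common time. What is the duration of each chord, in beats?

12 bars × 4 beats/bar = 48 beats total.
48 beats ÷ 12 chords = 4 beats per chord.
(That is a whole note.)

4 beats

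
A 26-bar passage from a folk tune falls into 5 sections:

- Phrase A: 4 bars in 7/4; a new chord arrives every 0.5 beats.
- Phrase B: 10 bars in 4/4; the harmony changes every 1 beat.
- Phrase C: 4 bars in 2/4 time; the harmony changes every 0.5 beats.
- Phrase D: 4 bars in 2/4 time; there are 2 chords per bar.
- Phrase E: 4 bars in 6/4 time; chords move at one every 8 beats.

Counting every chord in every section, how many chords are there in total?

A has 28 beats and chords last 0.5 each, so 56 chords.
B has 40 beats and chords last 1 each, so 40 chords.
C has 8 beats and chords last 0.5 each, so 16 chords.
D has 8 beats and chords last 1 each, so 8 chords.
E has 24 beats and chords last 8 each, so 3 chords.
Total: 56 + 40 + 16 + 8 + 3 = 123.

123 chords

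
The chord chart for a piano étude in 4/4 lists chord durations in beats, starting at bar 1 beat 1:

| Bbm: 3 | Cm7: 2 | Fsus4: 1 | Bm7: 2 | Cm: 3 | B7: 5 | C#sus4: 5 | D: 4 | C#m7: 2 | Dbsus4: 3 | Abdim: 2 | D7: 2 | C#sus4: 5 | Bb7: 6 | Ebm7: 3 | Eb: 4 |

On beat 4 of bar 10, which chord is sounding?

Bb7

Beat 4 of bar 10 is beat (10−1)×4 + 4 = 40 overall.
Running totals: Bbm ends at 3, Cm7 ends at 5, Fsus4 ends at 6, Bm7 ends at 8, Cm ends at 11, B7 ends at 16, C#sus4 ends at 21, D ends at 25, C#m7 ends at 27, Dbsus4 ends at 30, Abdim ends at 32, D7 ends at 34, C#sus4 ends at 39, Bb7 ends at 45.
Beat 40 falls within Bb7.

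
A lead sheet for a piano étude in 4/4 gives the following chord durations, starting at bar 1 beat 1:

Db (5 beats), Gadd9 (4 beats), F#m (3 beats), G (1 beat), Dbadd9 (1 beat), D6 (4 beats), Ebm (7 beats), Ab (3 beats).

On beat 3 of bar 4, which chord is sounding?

Beat 3 of bar 4 is beat (4−1)×4 + 3 = 15 overall.
Running totals: Db ends at 5, Gadd9 ends at 9, F#m ends at 12, G ends at 13, Dbadd9 ends at 14, D6 ends at 18.
Beat 15 falls within D6.

D6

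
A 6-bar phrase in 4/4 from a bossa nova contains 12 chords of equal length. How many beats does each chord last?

6 bars × 4 beats/bar = 24 beats total.
24 beats ÷ 12 chords = 2 beats per chord.
(That is a half note.)

2 beats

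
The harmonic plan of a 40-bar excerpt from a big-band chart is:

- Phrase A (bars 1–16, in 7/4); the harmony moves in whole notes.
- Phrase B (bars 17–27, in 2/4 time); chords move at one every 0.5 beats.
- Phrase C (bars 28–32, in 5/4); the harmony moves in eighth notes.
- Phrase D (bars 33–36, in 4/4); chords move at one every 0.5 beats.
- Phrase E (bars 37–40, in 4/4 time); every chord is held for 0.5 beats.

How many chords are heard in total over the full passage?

A: 16 bars × 7 beats = 112 beats; 4 beats/chord → 28 chords.
B: 11 bars × 2 beats = 22 beats; 0.5 beats/chord → 44 chords.
C: 5 bars × 5 beats = 25 beats; 0.5 beats/chord → 50 chords.
D: 4 bars × 4 beats = 16 beats; 0.5 beats/chord → 32 chords.
E: 4 bars × 4 beats = 16 beats; 0.5 beats/chord → 32 chords.
Total: 28 + 44 + 50 + 32 + 32 = 186.

186 chords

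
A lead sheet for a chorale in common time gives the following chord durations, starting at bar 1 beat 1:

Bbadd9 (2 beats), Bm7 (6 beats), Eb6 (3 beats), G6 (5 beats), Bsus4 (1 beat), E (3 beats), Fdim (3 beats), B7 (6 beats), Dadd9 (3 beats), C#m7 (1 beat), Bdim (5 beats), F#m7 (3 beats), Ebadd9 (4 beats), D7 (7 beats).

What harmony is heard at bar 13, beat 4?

Beat 4 of bar 13 is beat (13−1)×4 + 4 = 52 overall.
Running totals: Bbadd9 ends at 2, Bm7 ends at 8, Eb6 ends at 11, G6 ends at 16, Bsus4 ends at 17, E ends at 20, Fdim ends at 23, B7 ends at 29, Dadd9 ends at 32, C#m7 ends at 33, Bdim ends at 38, F#m7 ends at 41, Ebadd9 ends at 45, D7 ends at 52.
Beat 52 falls within D7.

D7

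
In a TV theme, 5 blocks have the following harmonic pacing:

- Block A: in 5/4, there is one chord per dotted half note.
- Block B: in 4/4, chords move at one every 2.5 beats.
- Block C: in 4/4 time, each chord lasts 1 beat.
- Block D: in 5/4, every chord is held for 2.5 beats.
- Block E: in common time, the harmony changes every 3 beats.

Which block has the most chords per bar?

A: 5/3 = 5/3 chords/bar.
B: 4/2.5 = 1.6 chords/bar.
C: 4/1 = 4 chords/bar.
D: 5/2.5 = 2 chords/bar.
E: 4/3 = 4/3 chords/bar.
Fastest is C at 4 chords/bar.

Block C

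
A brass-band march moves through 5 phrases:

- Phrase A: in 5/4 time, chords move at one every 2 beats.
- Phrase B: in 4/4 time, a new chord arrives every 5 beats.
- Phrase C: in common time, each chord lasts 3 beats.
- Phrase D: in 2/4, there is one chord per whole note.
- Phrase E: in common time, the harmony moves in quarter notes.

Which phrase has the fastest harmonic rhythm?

A: 5/2 = 2.5 chords/bar.
B: 4/5 = 0.8 chords/bar.
C: 4/3 = 4/3 chords/bar.
D: 2/4 = 0.5 chords/bar.
E: 4/1 = 4 chords/bar.
Fastest is E at 4 chords/bar.

Phrase E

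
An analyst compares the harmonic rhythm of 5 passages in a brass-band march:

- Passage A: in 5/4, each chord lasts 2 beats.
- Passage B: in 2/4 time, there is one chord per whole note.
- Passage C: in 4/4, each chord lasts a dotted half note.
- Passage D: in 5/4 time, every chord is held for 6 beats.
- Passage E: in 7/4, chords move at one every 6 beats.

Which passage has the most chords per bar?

A: 5 beats/bar ÷ 2 beats/chord = 2.5 chords/bar.
B: 2 beats/bar ÷ 4 beats/chord = 0.5 chords/bar.
C: 4 beats/bar ÷ 3 beats/chord = 4/3 chords/bar.
D: 5 beats/bar ÷ 6 beats/chord = 5/6 chords/bar.
E: 7 beats/bar ÷ 6 beats/chord = 7/6 chords/bar.
Fastest is A at 2.5 chords/bar.

Passage A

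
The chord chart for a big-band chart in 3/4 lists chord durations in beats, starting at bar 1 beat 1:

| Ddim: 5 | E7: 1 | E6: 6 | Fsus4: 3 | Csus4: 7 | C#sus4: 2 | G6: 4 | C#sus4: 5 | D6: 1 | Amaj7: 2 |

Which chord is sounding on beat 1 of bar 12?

D6

Beat 1 of bar 12 is beat (12−1)×3 + 1 = 34 overall.
Running totals: Ddim ends at 5, E7 ends at 6, E6 ends at 12, Fsus4 ends at 15, Csus4 ends at 22, C#sus4 ends at 24, G6 ends at 28, C#sus4 ends at 33, D6 ends at 34.
Beat 34 falls within D6.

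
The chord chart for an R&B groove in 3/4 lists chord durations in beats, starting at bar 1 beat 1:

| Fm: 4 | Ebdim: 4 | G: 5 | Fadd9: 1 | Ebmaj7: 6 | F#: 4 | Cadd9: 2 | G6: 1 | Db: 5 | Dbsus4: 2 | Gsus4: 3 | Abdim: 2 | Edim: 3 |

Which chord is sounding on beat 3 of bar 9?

G6

Beat 3 of bar 9 is beat (9−1)×3 + 3 = 27 overall.
Running totals: Fm ends at 4, Ebdim ends at 8, G ends at 13, Fadd9 ends at 14, Ebmaj7 ends at 20, F# ends at 24, Cadd9 ends at 26, G6 ends at 27.
Beat 27 falls within G6.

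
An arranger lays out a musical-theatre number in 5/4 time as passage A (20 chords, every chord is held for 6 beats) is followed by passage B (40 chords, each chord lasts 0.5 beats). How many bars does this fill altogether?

28 bars

A: 20 × 6 = 120 beats = 24 bars.
B: 40 × 0.5 = 20 beats = 4 bars.
Total: 24 + 4 = 28 bars.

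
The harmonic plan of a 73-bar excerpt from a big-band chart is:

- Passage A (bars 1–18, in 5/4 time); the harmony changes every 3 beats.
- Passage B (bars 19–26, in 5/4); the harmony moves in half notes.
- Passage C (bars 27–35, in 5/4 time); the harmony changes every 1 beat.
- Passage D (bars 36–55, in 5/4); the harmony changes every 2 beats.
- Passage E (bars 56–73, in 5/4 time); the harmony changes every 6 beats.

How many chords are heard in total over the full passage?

160 chords

A: 18·5 = 90 beats, 90/3 = 30 chords.
B: 8·5 = 40 beats, 40/2 = 20 chords.
C: 9·5 = 45 beats, 45/1 = 45 chords.
D: 20·5 = 100 beats, 100/2 = 50 chords.
E: 18·5 = 90 beats, 90/6 = 15 chords.
Total: 30 + 20 + 45 + 50 + 15 = 160.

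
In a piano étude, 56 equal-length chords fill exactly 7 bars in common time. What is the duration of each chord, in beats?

0.5 beats

7 bars × 4 beats/bar = 28 beats total.
28 beats ÷ 56 chords = 0.5 beats per chord.
(That is an eighth note.)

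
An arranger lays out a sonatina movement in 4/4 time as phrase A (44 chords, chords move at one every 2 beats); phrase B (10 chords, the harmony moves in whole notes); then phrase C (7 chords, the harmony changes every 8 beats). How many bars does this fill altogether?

46 bars

A: 44 × 2 = 88 beats = 22 bars.
B: 10 × 4 = 40 beats = 10 bars.
C: 7 × 8 = 56 beats = 14 bars.
Total: 22 + 10 + 14 = 46 bars.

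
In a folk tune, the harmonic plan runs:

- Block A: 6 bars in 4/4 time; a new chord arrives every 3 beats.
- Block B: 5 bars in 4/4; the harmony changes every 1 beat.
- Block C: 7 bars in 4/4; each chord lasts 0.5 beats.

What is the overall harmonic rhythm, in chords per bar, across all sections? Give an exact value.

14/3 chords per bar

A: 6 × 4 = 24 beats ÷ 3 = 8 chords.
B: 5 × 4 = 20 beats ÷ 1 = 20 chords.
C: 7 × 4 = 28 beats ÷ 0.5 = 56 chords.
Overall: 84 chords over 18 bars → 84/18 = 14/3 chords per bar.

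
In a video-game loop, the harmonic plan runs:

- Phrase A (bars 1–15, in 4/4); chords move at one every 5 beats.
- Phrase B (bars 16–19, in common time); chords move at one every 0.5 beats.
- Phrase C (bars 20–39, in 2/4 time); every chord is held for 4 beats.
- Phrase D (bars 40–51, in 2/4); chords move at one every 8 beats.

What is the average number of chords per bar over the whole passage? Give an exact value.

19/17 chords per bar

A: 15 bars of 4 beats is 60 beats; at 5 beats each that's 12 chords.
B: 4 bars of 4 beats is 16 beats; at 0.5 beats each that's 32 chords.
C: 20 bars of 2 beats is 40 beats; at 4 beats each that's 10 chords.
D: 12 bars of 2 beats is 24 beats; at 8 beats each that's 3 chords.
Overall: 57 chords over 51 bars → 57/51 = 19/17 chords per bar.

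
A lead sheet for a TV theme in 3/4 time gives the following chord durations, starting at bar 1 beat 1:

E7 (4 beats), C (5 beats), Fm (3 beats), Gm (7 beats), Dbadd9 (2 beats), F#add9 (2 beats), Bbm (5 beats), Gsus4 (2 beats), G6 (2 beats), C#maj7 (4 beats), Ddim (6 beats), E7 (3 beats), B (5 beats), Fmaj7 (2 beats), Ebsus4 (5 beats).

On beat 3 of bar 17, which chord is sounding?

Beat 3 of bar 17 is beat (17−1)×3 + 3 = 51 overall.
Running totals: E7 ends at 4, C ends at 9, Fm ends at 12, Gm ends at 19, Dbadd9 ends at 21, F#add9 ends at 23, Bbm ends at 28, Gsus4 ends at 30, G6 ends at 32, C#maj7 ends at 36, Ddim ends at 42, E7 ends at 45, B ends at 50, Fmaj7 ends at 52.
Beat 51 falls within Fmaj7.

Fmaj7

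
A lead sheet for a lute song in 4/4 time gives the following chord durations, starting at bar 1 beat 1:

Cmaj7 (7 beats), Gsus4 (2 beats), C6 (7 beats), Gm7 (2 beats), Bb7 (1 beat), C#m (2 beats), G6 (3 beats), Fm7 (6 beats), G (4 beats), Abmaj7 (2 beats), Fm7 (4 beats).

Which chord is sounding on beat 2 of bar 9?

Beat 2 of bar 9 is beat (9−1)×4 + 2 = 34 overall.
Running totals: Cmaj7 ends at 7, Gsus4 ends at 9, C6 ends at 16, Gm7 ends at 18, Bb7 ends at 19, C#m ends at 21, G6 ends at 24, Fm7 ends at 30, G ends at 34.
Beat 34 falls within G.

G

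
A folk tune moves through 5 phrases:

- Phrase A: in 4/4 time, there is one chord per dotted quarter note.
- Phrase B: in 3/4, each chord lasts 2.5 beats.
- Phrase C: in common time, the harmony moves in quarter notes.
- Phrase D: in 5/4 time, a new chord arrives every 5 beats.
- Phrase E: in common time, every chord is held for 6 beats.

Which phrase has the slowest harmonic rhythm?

A: 4/1.5 = 8/3 chords/bar.
B: 3/2.5 = 1.2 chords/bar.
C: 4/1 = 4 chords/bar.
D: 5/5 = 1 chord/bar.
E: 4/6 = 2/3 chords/bar.
Slowest is E at 2/3 chords/bar.

Phrase E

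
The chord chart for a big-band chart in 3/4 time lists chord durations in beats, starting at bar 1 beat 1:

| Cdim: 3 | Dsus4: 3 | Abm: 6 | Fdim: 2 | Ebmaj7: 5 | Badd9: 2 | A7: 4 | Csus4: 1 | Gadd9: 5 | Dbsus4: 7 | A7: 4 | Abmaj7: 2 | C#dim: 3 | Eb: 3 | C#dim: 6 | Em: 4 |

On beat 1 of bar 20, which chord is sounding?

Beat 1 of bar 20 is beat (20−1)×3 + 1 = 58 overall.
Running totals: Cdim ends at 3, Dsus4 ends at 6, Abm ends at 12, Fdim ends at 14, Ebmaj7 ends at 19, Badd9 ends at 21, A7 ends at 25, Csus4 ends at 26, Gadd9 ends at 31, Dbsus4 ends at 38, A7 ends at 42, Abmaj7 ends at 44, C#dim ends at 47, Eb ends at 50, C#dim ends at 56, Em ends at 60.
Beat 58 falls within Em.

Em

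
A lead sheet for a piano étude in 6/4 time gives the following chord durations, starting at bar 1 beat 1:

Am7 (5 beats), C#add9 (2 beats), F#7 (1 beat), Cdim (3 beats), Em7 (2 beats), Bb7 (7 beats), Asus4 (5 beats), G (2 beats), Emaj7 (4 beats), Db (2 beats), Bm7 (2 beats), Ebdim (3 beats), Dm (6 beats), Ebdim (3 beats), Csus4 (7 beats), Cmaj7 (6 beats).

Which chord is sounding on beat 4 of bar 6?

Beat 4 of bar 6 is beat (6−1)×6 + 4 = 34 overall.
Running totals: Am7 ends at 5, C#add9 ends at 7, F#7 ends at 8, Cdim ends at 11, Em7 ends at 13, Bb7 ends at 20, Asus4 ends at 25, G ends at 27, Emaj7 ends at 31, Db ends at 33, Bm7 ends at 35.
Beat 34 falls within Bm7.

Bm7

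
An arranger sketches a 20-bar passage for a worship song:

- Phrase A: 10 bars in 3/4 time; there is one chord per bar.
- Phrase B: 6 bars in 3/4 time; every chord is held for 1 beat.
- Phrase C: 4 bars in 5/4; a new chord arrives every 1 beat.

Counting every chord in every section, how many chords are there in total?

48 chords

A: 10·3 = 30 beats, 30/3 = 10 chords.
B: 6·3 = 18 beats, 18/1 = 18 chords.
C: 4·5 = 20 beats, 20/1 = 20 chords.
Total: 10 + 18 + 20 = 48.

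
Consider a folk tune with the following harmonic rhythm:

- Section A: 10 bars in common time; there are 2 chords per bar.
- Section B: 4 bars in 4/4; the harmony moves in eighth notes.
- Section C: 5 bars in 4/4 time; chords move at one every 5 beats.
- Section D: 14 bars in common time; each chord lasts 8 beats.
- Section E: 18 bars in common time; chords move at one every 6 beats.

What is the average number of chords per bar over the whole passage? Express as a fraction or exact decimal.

25/17 chords per bar

A: 10 × 4 = 40 beats ÷ 2 = 20 chords.
B: 4 × 4 = 16 beats ÷ 0.5 = 32 chords.
C: 5 × 4 = 20 beats ÷ 5 = 4 chords.
D: 14 × 4 = 56 beats ÷ 8 = 7 chords.
E: 18 × 4 = 72 beats ÷ 6 = 12 chords.
Overall: 75 chords over 51 bars → 75/51 = 25/17 chords per bar.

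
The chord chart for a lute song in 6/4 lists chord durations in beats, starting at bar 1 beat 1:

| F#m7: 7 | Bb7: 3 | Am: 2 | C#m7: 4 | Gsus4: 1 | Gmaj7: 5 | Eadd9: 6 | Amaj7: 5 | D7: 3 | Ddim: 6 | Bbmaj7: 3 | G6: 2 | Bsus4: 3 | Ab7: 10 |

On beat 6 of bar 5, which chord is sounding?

Amaj7

Beat 6 of bar 5 is beat (5−1)×6 + 6 = 30 overall.
Running totals: F#m7 ends at 7, Bb7 ends at 10, Am ends at 12, C#m7 ends at 16, Gsus4 ends at 17, Gmaj7 ends at 22, Eadd9 ends at 28, Amaj7 ends at 33.
Beat 30 falls within Amaj7.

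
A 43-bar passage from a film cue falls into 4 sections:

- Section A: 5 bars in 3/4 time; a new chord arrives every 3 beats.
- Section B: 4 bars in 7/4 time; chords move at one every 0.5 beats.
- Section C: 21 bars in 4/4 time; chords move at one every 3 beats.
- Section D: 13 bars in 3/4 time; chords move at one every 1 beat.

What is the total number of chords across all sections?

128 chords

A: 5·3 = 15 beats, 15/3 = 5 chords.
B: 4·7 = 28 beats, 28/0.5 = 56 chords.
C: 21·4 = 84 beats, 84/3 = 28 chords.
D: 13·3 = 39 beats, 39/1 = 39 chords.
Total: 5 + 56 + 28 + 39 = 128.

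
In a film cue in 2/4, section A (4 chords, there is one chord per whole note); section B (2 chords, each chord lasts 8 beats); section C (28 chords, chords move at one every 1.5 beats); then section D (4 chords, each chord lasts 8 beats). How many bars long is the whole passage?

53 bars

A: 4 × 4 = 16 beats = 8 bars.
B: 2 × 8 = 16 beats = 8 bars.
C: 28 × 1.5 = 42 beats = 21 bars.
D: 4 × 8 = 32 beats = 16 bars.
Total: 8 + 8 + 21 + 16 = 53 bars.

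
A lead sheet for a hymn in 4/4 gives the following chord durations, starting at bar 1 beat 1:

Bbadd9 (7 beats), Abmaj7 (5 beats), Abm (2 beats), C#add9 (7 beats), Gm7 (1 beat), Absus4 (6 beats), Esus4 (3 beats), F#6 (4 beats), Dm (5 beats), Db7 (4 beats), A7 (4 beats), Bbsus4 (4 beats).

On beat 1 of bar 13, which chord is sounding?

Beat 1 of bar 13 is beat (13−1)×4 + 1 = 49 overall.
Running totals: Bbadd9 ends at 7, Abmaj7 ends at 12, Abm ends at 14, C#add9 ends at 21, Gm7 ends at 22, Absus4 ends at 28, Esus4 ends at 31, F#6 ends at 35, Dm ends at 40, Db7 ends at 44, A7 ends at 48, Bbsus4 ends at 52.
Beat 49 falls within Bbsus4.

Bbsus4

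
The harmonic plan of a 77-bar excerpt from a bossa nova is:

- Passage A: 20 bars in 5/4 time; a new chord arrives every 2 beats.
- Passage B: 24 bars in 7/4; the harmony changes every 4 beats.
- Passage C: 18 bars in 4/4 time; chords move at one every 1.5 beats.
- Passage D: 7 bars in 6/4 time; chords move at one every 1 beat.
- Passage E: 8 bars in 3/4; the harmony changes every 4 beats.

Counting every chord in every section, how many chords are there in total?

A: 20 bars × 5 beats = 100 beats; 2 beats/chord → 50 chords.
B: 24 bars × 7 beats = 168 beats; 4 beats/chord → 42 chords.
C: 18 bars × 4 beats = 72 beats; 1.5 beats/chord → 48 chords.
D: 7 bars × 6 beats = 42 beats; 1 beat/chord → 42 chords.
E: 8 bars × 3 beats = 24 beats; 4 beats/chord → 6 chords.
Total: 50 + 42 + 48 + 42 + 6 = 188.

188 chords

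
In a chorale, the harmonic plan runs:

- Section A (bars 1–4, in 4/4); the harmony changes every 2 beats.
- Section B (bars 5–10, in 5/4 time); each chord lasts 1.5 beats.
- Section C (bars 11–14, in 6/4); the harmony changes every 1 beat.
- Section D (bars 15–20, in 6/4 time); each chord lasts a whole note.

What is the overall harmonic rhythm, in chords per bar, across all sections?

A: 4 bars of 4 beats is 16 beats; at 2 beats each that's 8 chords.
B: 6 bars of 5 beats is 30 beats; at 1.5 beats each that's 20 chords.
C: 4 bars of 6 beats is 24 beats; at 1 beat each that's 24 chords.
D: 6 bars of 6 beats is 36 beats; at 4 beats each that's 9 chords.
Overall: 61 chords over 20 bars → 61/20 = 3.05 chords per bar.

3.05 chords per bar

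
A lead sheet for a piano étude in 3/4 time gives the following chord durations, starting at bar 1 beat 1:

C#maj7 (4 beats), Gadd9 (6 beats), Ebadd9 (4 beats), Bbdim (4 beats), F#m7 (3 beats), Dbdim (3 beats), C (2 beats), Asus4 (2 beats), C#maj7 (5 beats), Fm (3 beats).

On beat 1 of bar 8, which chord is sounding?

Beat 1 of bar 8 is beat (8−1)×3 + 1 = 22 overall.
Running totals: C#maj7 ends at 4, Gadd9 ends at 10, Ebadd9 ends at 14, Bbdim ends at 18, F#m7 ends at 21, Dbdim ends at 24.
Beat 22 falls within Dbdim.

Dbdim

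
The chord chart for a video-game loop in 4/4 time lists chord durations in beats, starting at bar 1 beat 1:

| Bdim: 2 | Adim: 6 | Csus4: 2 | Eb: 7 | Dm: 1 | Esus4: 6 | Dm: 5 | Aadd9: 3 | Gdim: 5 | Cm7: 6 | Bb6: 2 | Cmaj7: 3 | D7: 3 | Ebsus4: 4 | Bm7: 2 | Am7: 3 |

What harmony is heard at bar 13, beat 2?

Beat 2 of bar 13 is beat (13−1)×4 + 2 = 50 overall.
Running totals: Bdim ends at 2, Adim ends at 8, Csus4 ends at 10, Eb ends at 17, Dm ends at 18, Esus4 ends at 24, Dm ends at 29, Aadd9 ends at 32, Gdim ends at 37, Cm7 ends at 43, Bb6 ends at 45, Cmaj7 ends at 48, D7 ends at 51.
Beat 50 falls within D7.

D7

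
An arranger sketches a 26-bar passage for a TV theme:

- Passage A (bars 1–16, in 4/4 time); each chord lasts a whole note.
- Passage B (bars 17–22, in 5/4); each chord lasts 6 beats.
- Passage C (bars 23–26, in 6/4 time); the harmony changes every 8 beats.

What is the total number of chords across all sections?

24 chords

A has 64 beats and chords last 4 each, so 16 chords.
B has 30 beats and chords last 6 each, so 5 chords.
C has 24 beats and chords last 8 each, so 3 chords.
Total: 16 + 5 + 3 = 24.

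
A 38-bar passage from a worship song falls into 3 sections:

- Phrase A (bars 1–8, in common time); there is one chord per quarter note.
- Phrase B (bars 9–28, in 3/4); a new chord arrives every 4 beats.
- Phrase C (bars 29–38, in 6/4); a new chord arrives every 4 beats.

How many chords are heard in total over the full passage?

62 chords

A: 8 bars × 4 beats = 32 beats; 1 beat/chord → 32 chords.
B: 20 bars × 3 beats = 60 beats; 4 beats/chord → 15 chords.
C: 10 bars × 6 beats = 60 beats; 4 beats/chord → 15 chords.
Total: 32 + 15 + 15 = 62.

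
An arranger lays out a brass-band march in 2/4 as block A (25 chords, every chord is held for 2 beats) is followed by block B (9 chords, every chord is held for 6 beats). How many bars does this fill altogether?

A: 25 × 2 = 50 beats = 25 bars.
B: 9 × 6 = 54 beats = 27 bars.
Total: 25 + 27 = 52 bars.

52 bars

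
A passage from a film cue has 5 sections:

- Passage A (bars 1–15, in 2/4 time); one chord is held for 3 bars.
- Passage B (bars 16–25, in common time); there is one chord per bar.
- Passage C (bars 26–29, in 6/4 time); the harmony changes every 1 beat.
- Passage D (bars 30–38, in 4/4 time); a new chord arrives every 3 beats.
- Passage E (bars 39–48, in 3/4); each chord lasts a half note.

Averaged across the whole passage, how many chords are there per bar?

1.375 chords per bar

A: 15 × 2 = 30 beats ÷ 6 = 5 chords.
B: 10 × 4 = 40 beats ÷ 4 = 10 chords.
C: 4 × 6 = 24 beats ÷ 1 = 24 chords.
D: 9 × 4 = 36 beats ÷ 3 = 12 chords.
E: 10 × 3 = 30 beats ÷ 2 = 15 chords.
Overall: 66 chords over 48 bars → 66/48 = 1.375 chords per bar.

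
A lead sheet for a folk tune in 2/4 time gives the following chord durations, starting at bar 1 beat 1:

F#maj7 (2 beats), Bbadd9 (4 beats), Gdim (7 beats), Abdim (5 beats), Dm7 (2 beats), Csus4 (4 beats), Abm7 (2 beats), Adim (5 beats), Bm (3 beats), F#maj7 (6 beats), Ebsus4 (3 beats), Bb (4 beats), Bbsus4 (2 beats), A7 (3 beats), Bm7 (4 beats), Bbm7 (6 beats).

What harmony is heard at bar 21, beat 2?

Beat 2 of bar 21 is beat (21−1)×2 + 2 = 42 overall.
Running totals: F#maj7 ends at 2, Bbadd9 ends at 6, Gdim ends at 13, Abdim ends at 18, Dm7 ends at 20, Csus4 ends at 24, Abm7 ends at 26, Adim ends at 31, Bm ends at 34, F#maj7 ends at 40, Ebsus4 ends at 43.
Beat 42 falls within Ebsus4.

Ebsus4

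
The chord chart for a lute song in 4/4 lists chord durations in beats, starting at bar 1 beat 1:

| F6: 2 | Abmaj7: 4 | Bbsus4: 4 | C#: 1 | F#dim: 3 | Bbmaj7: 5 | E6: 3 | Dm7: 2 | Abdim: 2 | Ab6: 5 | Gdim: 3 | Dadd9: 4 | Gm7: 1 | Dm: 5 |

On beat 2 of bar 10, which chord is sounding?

Beat 2 of bar 10 is beat (10−1)×4 + 2 = 38 overall.
Running totals: F6 ends at 2, Abmaj7 ends at 6, Bbsus4 ends at 10, C# ends at 11, F#dim ends at 14, Bbmaj7 ends at 19, E6 ends at 22, Dm7 ends at 24, Abdim ends at 26, Ab6 ends at 31, Gdim ends at 34, Dadd9 ends at 38.
Beat 38 falls within Dadd9.

Dadd9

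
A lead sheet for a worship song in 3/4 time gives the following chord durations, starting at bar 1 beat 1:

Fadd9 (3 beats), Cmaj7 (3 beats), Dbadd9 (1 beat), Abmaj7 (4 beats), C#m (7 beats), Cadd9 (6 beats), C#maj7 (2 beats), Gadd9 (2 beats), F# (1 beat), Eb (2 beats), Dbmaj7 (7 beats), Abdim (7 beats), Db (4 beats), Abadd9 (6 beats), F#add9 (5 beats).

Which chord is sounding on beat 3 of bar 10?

Beat 3 of bar 10 is beat (10−1)×3 + 3 = 30 overall.
Running totals: Fadd9 ends at 3, Cmaj7 ends at 6, Dbadd9 ends at 7, Abmaj7 ends at 11, C#m ends at 18, Cadd9 ends at 24, C#maj7 ends at 26, Gadd9 ends at 28, F# ends at 29, Eb ends at 31.
Beat 30 falls within Eb.

Eb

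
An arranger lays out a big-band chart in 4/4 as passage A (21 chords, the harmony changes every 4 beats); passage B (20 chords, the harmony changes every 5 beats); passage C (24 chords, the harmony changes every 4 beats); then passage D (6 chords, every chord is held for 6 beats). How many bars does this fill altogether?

79 bars

A: 21 × 4 = 84 beats = 21 bars.
B: 20 × 5 = 100 beats = 25 bars.
C: 24 × 4 = 96 beats = 24 bars.
D: 6 × 6 = 36 beats = 9 bars.
Total: 21 + 25 + 24 + 9 = 79 bars.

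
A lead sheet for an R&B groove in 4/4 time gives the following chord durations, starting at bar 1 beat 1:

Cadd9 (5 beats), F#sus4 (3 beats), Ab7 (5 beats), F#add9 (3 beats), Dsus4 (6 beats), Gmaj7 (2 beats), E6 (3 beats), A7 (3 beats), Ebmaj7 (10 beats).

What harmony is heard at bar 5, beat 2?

Dsus4

Beat 2 of bar 5 is beat (5−1)×4 + 2 = 18 overall.
Running totals: Cadd9 ends at 5, F#sus4 ends at 8, Ab7 ends at 13, F#add9 ends at 16, Dsus4 ends at 22.
Beat 18 falls within Dsus4.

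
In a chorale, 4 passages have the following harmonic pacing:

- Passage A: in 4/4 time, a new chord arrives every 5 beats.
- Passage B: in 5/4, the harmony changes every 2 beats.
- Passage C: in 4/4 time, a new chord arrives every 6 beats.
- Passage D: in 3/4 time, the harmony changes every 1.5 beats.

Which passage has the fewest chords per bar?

Passage C

A: 4 beats/bar ÷ 5 beats/chord = 0.8 chords/bar.
B: 5 beats/bar ÷ 2 beats/chord = 2.5 chords/bar.
C: 4 beats/bar ÷ 6 beats/chord = 2/3 chords/bar.
D: 3 beats/bar ÷ 1.5 beats/chord = 2 chords/bar.
Slowest is C at 2/3 chords/bar.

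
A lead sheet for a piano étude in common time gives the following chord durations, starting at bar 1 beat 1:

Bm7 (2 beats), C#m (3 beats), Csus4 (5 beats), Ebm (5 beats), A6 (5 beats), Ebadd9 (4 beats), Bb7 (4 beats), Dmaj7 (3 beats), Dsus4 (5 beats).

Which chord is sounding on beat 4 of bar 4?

Beat 4 of bar 4 is beat (4−1)×4 + 4 = 16 overall.
Running totals: Bm7 ends at 2, C#m ends at 5, Csus4 ends at 10, Ebm ends at 15, A6 ends at 20.
Beat 16 falls within A6.

A6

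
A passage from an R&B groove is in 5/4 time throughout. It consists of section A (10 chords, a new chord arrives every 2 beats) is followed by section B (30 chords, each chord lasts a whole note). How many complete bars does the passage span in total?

28 bars

A: 10 × 2 = 20 beats = 4 bars.
B: 30 × 4 = 120 beats = 24 bars.
Total: 4 + 24 = 28 bars.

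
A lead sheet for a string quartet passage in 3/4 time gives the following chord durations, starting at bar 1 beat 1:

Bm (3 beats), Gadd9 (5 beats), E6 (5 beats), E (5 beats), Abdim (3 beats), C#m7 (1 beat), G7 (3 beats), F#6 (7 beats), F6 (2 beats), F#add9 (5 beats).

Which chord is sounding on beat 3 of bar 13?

F#add9

Beat 3 of bar 13 is beat (13−1)×3 + 3 = 39 overall.
Running totals: Bm ends at 3, Gadd9 ends at 8, E6 ends at 13, E ends at 18, Abdim ends at 21, C#m7 ends at 22, G7 ends at 25, F#6 ends at 32, F6 ends at 34, F#add9 ends at 39.
Beat 39 falls within F#add9.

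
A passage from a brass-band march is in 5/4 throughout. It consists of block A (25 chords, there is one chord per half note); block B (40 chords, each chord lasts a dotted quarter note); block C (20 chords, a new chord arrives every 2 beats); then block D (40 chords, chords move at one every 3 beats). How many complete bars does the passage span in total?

54 bars

A: 25 × 2 = 50 beats = 10 bars.
B: 40 × 1.5 = 60 beats = 12 bars.
C: 20 × 2 = 40 beats = 8 bars.
D: 40 × 3 = 120 beats = 24 bars.
Total: 10 + 12 + 8 + 24 = 54 bars.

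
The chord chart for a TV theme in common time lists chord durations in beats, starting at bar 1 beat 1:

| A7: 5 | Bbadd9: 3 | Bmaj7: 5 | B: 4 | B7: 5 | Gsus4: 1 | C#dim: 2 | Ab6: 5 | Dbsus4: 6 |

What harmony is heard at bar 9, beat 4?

Dbsus4

Beat 4 of bar 9 is beat (9−1)×4 + 4 = 36 overall.
Running totals: A7 ends at 5, Bbadd9 ends at 8, Bmaj7 ends at 13, B ends at 17, B7 ends at 22, Gsus4 ends at 23, C#dim ends at 25, Ab6 ends at 30, Dbsus4 ends at 36.
Beat 36 falls within Dbsus4.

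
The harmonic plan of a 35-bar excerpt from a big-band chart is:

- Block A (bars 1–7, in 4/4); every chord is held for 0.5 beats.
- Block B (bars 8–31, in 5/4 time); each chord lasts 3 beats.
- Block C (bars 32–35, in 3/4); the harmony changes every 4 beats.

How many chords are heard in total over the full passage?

A has 28 beats and chords last 0.5 each, so 56 chords.
B has 120 beats and chords last 3 each, so 40 chords.
C has 12 beats and chords last 4 each, so 3 chords.
Total: 56 + 40 + 3 = 99.

99 chords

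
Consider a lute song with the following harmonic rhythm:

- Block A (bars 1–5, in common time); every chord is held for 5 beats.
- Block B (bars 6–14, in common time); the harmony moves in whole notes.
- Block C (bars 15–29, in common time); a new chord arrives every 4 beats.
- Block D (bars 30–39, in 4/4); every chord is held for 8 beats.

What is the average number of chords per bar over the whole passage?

11/13 chords per bar

A: 5 × 4 = 20 beats ÷ 5 = 4 chords.
B: 9 × 4 = 36 beats ÷ 4 = 9 chords.
C: 15 × 4 = 60 beats ÷ 4 = 15 chords.
D: 10 × 4 = 40 beats ÷ 8 = 5 chords.
Overall: 33 chords over 39 bars → 33/39 = 11/13 chords per bar.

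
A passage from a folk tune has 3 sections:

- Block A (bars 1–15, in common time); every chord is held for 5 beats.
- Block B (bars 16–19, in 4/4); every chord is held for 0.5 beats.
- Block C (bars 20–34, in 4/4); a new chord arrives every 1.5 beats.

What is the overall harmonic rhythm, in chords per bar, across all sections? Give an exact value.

42/17 chords per bar

A: 15 × 4 = 60 beats ÷ 5 = 12 chords.
B: 4 × 4 = 16 beats ÷ 0.5 = 32 chords.
C: 15 × 4 = 60 beats ÷ 1.5 = 40 chords.
Overall: 84 chords over 34 bars → 84/34 = 42/17 chords per bar.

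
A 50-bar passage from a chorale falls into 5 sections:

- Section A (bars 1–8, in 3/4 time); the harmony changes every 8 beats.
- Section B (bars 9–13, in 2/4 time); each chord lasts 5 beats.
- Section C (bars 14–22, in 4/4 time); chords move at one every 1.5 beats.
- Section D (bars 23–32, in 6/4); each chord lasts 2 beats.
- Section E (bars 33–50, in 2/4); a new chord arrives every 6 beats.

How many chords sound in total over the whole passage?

A: 8 bars × 3 beats = 24 beats; 8 beats/chord → 3 chords.
B: 5 bars × 2 beats = 10 beats; 5 beats/chord → 2 chords.
C: 9 bars × 4 beats = 36 beats; 1.5 beats/chord → 24 chords.
D: 10 bars × 6 beats = 60 beats; 2 beats/chord → 30 chords.
E: 18 bars × 2 beats = 36 beats; 6 beats/chord → 6 chords.
Total: 3 + 2 + 24 + 30 + 6 = 65.

65 chords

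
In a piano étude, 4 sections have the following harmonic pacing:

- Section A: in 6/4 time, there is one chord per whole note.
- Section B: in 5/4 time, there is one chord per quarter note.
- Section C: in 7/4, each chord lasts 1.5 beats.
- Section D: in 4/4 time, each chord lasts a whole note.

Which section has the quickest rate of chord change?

A: 6 beats/bar ÷ 4 beats/chord = 1.5 chords/bar.
B: 5 beats/bar ÷ 1 beat/chord = 5 chords/bar.
C: 7 beats/bar ÷ 1.5 beats/chord = 14/3 chords/bar.
D: 4 beats/bar ÷ 4 beats/chord = 1 chord/bar.
Fastest is B at 5 chords/bar.

Section B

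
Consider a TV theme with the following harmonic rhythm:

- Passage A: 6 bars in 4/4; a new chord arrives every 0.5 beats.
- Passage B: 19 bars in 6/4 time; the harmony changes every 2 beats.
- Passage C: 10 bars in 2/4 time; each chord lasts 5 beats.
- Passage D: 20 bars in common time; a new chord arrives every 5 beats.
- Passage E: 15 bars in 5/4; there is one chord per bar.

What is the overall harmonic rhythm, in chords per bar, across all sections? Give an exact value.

A: 6 × 4 = 24 beats ÷ 0.5 = 48 chords.
B: 19 × 6 = 114 beats ÷ 2 = 57 chords.
C: 10 × 2 = 20 beats ÷ 5 = 4 chords.
D: 20 × 4 = 80 beats ÷ 5 = 16 chords.
E: 15 × 5 = 75 beats ÷ 5 = 15 chords.
Overall: 140 chords over 70 bars → 140/70 = 2 chords per bar.

2 chords per bar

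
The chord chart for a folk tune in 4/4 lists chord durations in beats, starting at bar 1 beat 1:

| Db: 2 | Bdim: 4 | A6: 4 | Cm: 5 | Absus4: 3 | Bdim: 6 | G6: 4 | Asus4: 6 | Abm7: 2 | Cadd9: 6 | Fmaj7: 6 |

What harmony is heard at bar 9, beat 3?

Beat 3 of bar 9 is beat (9−1)×4 + 3 = 35 overall.
Running totals: Db ends at 2, Bdim ends at 6, A6 ends at 10, Cm ends at 15, Absus4 ends at 18, Bdim ends at 24, G6 ends at 28, Asus4 ends at 34, Abm7 ends at 36.
Beat 35 falls within Abm7.

Abm7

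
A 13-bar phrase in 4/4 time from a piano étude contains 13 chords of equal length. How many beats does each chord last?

4 beats

13 bars × 4 beats/bar = 52 beats total.
52 beats ÷ 13 chords = 4 beats per chord.
(That is a whole note.)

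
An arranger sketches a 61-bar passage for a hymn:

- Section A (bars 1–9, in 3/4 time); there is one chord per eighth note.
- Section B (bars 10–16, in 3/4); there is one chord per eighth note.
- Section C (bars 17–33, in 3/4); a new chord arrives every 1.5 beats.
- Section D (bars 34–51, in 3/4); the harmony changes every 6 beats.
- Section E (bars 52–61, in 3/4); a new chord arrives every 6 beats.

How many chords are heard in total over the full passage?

144 chords

A: 9·3 = 27 beats, 27/0.5 = 54 chords.
B: 7·3 = 21 beats, 21/0.5 = 42 chords.
C: 17·3 = 51 beats, 51/1.5 = 34 chords.
D: 18·3 = 54 beats, 54/6 = 9 chords.
E: 10·3 = 30 beats, 30/6 = 5 chords.
Total: 54 + 42 + 34 + 9 + 5 = 144.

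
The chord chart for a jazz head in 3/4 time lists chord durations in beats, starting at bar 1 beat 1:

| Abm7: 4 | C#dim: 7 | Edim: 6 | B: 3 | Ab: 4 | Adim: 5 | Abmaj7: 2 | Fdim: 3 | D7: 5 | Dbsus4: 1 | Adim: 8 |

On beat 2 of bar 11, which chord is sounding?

Beat 2 of bar 11 is beat (11−1)×3 + 2 = 32 overall.
Running totals: Abm7 ends at 4, C#dim ends at 11, Edim ends at 17, B ends at 20, Ab ends at 24, Adim ends at 29, Abmaj7 ends at 31, Fdim ends at 34.
Beat 32 falls within Fdim.

Fdim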